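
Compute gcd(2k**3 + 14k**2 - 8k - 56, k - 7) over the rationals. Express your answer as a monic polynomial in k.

1

By polynomial division,
  2k**3 + 14k**2 - 8k - 56 = (2k**2 + 28k + 188)(k - 7) + (1260)
  k - 7 = ((1/1260)k - 1/180)(1260) + (0)
The last nonzero remainder is the constant 1260, so the polynomials are coprime and gcd = 1.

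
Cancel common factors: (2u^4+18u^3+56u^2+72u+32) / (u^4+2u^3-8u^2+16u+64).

By polynomial division,
  2u^4+18u^3+56u^2+72u+32 = (2)(u^4+2u^3-8u^2+16u+64) + (14u^3+72u^2+40u-96)
  u^4+2u^3-8u^2+16u+64 = ((1/14)u-11/49)(14u^3+72u^2+40u-96) + ((260/49)u^2+(1560/49)u+2080/49)
  14u^3+72u^2+40u-96 = ((343/130)u-147/65)((260/49)u^2+(1560/49)u+2080/49) + (0)
Last nonzero remainder: (260/49)u^2+(1560/49)u+2080/49. Dividing through by 260/49 gives the monic gcd u^2+6u+8.
Cancel u^2+6u+8 from numerator and denominator to get the reduced form.

(2u^2+6u+4)/(u^2-4u+8)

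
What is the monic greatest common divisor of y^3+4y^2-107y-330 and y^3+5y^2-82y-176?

Repeated division with remainder:
  y^3+4y^2-107y-330 = (y^3+5y^2-82y-176) + (-y^2-25y-154)
  y^3+5y^2-82y-176 = (-y+20)(-y^2-25y-154) + (264y+2904)
  -y^2-25y-154 = (-(1/264)y-7/132)(264y+2904) + (0)
Last nonzero remainder: 264y+2904. Dividing through by 264 gives the monic gcd y+11.

y+11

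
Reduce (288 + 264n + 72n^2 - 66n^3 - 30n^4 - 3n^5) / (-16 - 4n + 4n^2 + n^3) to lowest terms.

(-36 - 42n - 24n^2 - 3n^3)/(2 + n)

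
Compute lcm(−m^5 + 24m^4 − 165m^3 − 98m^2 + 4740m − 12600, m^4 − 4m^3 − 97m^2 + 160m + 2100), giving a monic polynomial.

Euclidean algorithm in ℚ[m]:
  −m^5 + 24m^4 − 165m^3 − 98m^2 + 4740m − 12600 = (−m + 20)(m^4 − 4m^3 − 97m^2 + 160m + 2100) + (−182m^3 + 2002m^2 + 3640m − 54600)
  m^4 − 4m^3 − 97m^2 + 160m + 2100 = (−(1/182)m − 1/26)(−182m^3 + 2002m^2 + 3640m − 54600) + (0)
Last nonzero remainder: −182m^3 + 2002m^2 + 3640m − 54600. Dividing through by −182 gives the monic gcd m^3 − 11m^2 − 20m + 300.
Then lcm(f, g) = f·g / gcd(f, g); expanding and making the result monic gives the answer.

m^6 − 17m^5 − 3m^4 + 1253m^3 − 4054m^2 − 20580m + 88200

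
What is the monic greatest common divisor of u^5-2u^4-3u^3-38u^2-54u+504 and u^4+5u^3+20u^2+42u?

u^3+5u^2+20u+42

Apply the Euclidean algorithm:
  u^5-2u^4-3u^3-38u^2-54u+504 = (u-7)(u^4+5u^3+20u^2+42u) + (12u^3+60u^2+240u+504)
  u^4+5u^3+20u^2+42u = ((1/12)u)(12u^3+60u^2+240u+504) + (0)
Last nonzero remainder: 12u^3+60u^2+240u+504. Dividing through by 12 gives the monic gcd u^3+5u^2+20u+42.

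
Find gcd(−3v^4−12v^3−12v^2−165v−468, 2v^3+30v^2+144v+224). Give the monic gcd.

By polynomial division,
  −3v^4−12v^3−12v^2−165v−468 = (−(3/2)v+33/2)(2v^3+30v^2+144v+224) + (−291v^2−2205v−4164)
  2v^3+30v^2+144v+224 = (−(2/291)v−480/9409)(−291v^2−2205v−4164) + ((27224/9409)v+108896/9409)
  −291v^2−2205v−4164 = (−(2738019/27224)v−9794769/27224)((27224/9409)v+108896/9409) + (0)
Last nonzero remainder: (27224/9409)v+108896/9409. Dividing through by 27224/9409 gives the monic gcd v+4.

v+4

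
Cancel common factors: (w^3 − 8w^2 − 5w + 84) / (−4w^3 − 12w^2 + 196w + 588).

(−w + 4)/(4w + 28)

By polynomial division,
  w^3 − 8w^2 − 5w + 84 = (−1/4)(−4w^3 − 12w^2 + 196w + 588) + (−11w^2 + 44w + 231)
  −4w^3 − 12w^2 + 196w + 588 = ((4/11)w + 28/11)(−11w^2 + 44w + 231) + (0)
Last nonzero remainder: −11w^2 + 44w + 231. Dividing through by −11 gives the monic gcd w^2 − 4w − 21.
Cancel w^2 − 4w − 21 from numerator and denominator to get the reduced form.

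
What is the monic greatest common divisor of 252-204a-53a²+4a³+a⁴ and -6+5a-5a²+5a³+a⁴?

By polynomial division,
  a⁴+4a³-53a²-204a+252 = (a⁴+5a³-5a²+5a-6) + (-a³-48a²-209a+258)
  a⁴+5a³-5a²+5a-6 = (-a+43)(-a³-48a²-209a+258) + (1850a²+9250a-11100)
  -a³-48a²-209a+258 = (-(1/1850)a-43/1850)(1850a²+9250a-11100) + (0)
Last nonzero remainder: 1850a²+9250a-11100. Dividing through by 1850 gives the monic gcd a²+5a-6.

-6+5a+a²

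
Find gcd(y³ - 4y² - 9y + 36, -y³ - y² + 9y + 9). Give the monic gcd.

y² - 9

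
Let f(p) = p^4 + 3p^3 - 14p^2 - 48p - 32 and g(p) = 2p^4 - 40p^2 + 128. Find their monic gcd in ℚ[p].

p^3 + 2p^2 - 16p - 32

Apply the Euclidean algorithm:
  p^4 + 3p^3 - 14p^2 - 48p - 32 = (1/2)(2p^4 - 40p^2 + 128) + (3p^3 + 6p^2 - 48p - 96)
  2p^4 - 40p^2 + 128 = ((2/3)p - 4/3)(3p^3 + 6p^2 - 48p - 96) + (0)
Last nonzero remainder: 3p^3 + 6p^2 - 48p - 96. Dividing through by 3 gives the monic gcd p^3 + 2p^2 - 16p - 32.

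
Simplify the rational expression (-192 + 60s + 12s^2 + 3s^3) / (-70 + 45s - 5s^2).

(-96 - 18s - 3s^2)/(-35 + 5s)

Euclidean algorithm in ℚ[s]:
  3s^3 + 12s^2 + 60s - 192 = (-(3/5)s - 39/5)(-5s^2 + 45s - 70) + (369s - 738)
  -5s^2 + 45s - 70 = (-(5/369)s + 35/369)(369s - 738) + (0)
Last nonzero remainder: 369s - 738. Dividing through by 369 gives the monic gcd s - 2.
Cancel s - 2 from numerator and denominator to get the reduced form.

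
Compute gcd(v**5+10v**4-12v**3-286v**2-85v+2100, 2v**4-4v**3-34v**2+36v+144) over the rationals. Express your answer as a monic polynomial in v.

By polynomial division,
  v**5+10v**4-12v**3-286v**2-85v+2100 = ((1/2)v+6)(2v**4-4v**3-34v**2+36v+144) + (29v**3-100v**2-373v+1236)
  2v**4-4v**3-34v**2+36v+144 = ((2/29)v+84/841)(29v**3-100v**2-373v+1236) + ((1440/841)v**2-(10080/841)v+17280/841)
  29v**3-100v**2-373v+1236 = ((24389/1440)v+86623/1440)((1440/841)v**2-(10080/841)v+17280/841) + (0)
Last nonzero remainder: (1440/841)v**2-(10080/841)v+17280/841. Dividing through by 1440/841 gives the monic gcd v**2-7v+12.

v**2-7v+12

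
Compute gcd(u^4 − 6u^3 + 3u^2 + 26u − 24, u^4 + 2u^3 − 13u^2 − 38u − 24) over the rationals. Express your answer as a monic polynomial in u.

Euclidean algorithm in ℚ[u]:
  u^4 − 6u^3 + 3u^2 + 26u − 24 = (u^4 + 2u^3 − 13u^2 − 38u − 24) + (−8u^3 + 16u^2 + 64u)
  u^4 + 2u^3 − 13u^2 − 38u − 24 = (−(1/8)u − 1/2)(−8u^3 + 16u^2 + 64u) + (3u^2 − 6u − 24)
  −8u^3 + 16u^2 + 64u = (−(8/3)u)(3u^2 − 6u − 24) + (0)
Last nonzero remainder: 3u^2 − 6u − 24. Dividing through by 3 gives the monic gcd u^2 − 2u − 8.

u^2 − 2u − 8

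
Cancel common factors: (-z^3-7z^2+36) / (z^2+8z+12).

Repeated division with remainder:
  -z^3-7z^2+36 = (-z+1)(z^2+8z+12) + (4z+24)
  z^2+8z+12 = ((1/4)z+1/2)(4z+24) + (0)
Last nonzero remainder: 4z+24. Dividing through by 4 gives the monic gcd z+6.
Cancel z+6 from numerator and denominator to get the reduced form.

(-z^2-z+6)/(z+2)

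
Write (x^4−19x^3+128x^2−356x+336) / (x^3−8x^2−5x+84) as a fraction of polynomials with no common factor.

Euclidean algorithm in ℚ[x]:
  x^4−19x^3+128x^2−356x+336 = (x−11)(x^3−8x^2−5x+84) + (45x^2−495x+1260)
  x^3−8x^2−5x+84 = ((1/45)x+1/15)(45x^2−495x+1260) + (0)
Last nonzero remainder: 45x^2−495x+1260. Dividing through by 45 gives the monic gcd x^2−11x+28.
Cancel x^2−11x+28 from numerator and denominator to get the reduced form.

(x^2−8x+12)/(x+3)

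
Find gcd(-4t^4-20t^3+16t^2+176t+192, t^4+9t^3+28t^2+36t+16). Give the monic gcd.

t^3+8t^2+20t+16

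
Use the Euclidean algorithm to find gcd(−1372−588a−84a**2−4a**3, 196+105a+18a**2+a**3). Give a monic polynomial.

49+14a+a**2

By polynomial division,
  −4a**3−84a**2−588a−1372 = (−4)(a**3+18a**2+105a+196) + (−12a**2−168a−588)
  a**3+18a**2+105a+196 = (−(1/12)a−1/3)(−12a**2−168a−588) + (0)
Last nonzero remainder: −12a**2−168a−588. Dividing through by −12 gives the monic gcd a**2+14a+49.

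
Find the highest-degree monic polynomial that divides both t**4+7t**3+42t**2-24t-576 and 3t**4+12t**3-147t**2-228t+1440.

By polynomial division,
  t**4+7t**3+42t**2-24t-576 = (1/3)(3t**4+12t**3-147t**2-228t+1440) + (3t**3+91t**2+52t-1056)
  3t**4+12t**3-147t**2-228t+1440 = (t-79/3)(3t**3+91t**2+52t-1056) + ((6592/3)t**2+(6592/3)t-26368)
  3t**3+91t**2+52t-1056 = ((9/6592)t+33/824)((6592/3)t**2+(6592/3)t-26368) + (0)
Last nonzero remainder: (6592/3)t**2+(6592/3)t-26368. Dividing through by 6592/3 gives the monic gcd t**2+t-12.

t**2+t-12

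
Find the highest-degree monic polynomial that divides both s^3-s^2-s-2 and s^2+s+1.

s^2+s+1

By polynomial division,
  s^3-s^2-s-2 = (s-2)(s^2+s+1) + (0)
The last nonzero remainder s^2+s+1 is already monic.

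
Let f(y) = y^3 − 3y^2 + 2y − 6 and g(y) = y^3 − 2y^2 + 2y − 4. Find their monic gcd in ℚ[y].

Apply the Euclidean algorithm:
  y^3 − 3y^2 + 2y − 6 = (y^3 − 2y^2 + 2y − 4) + (−y^2 − 2)
  y^3 − 2y^2 + 2y − 4 = (−y + 2)(−y^2 − 2) + (0)
Last nonzero remainder: −y^2 − 2. Dividing through by −1 gives the monic gcd y^2 + 2.

y^2 + 2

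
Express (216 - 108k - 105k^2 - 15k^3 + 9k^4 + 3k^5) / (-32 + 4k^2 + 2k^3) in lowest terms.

(27 - 27k - 3k^2 + 3k^3)/(-4 + 2k)

Apply the Euclidean algorithm:
  3k^5 + 9k^4 - 15k^3 - 105k^2 - 108k + 216 = ((3/2)k^2 + (3/2)k - 21/2)(2k^3 + 4k^2 - 32) + (-15k^2 - 60k - 120)
  2k^3 + 4k^2 - 32 = (-(2/15)k + 4/15)(-15k^2 - 60k - 120) + (0)
Last nonzero remainder: -15k^2 - 60k - 120. Dividing through by -15 gives the monic gcd k^2 + 4k + 8.
Cancel k^2 + 4k + 8 from numerator and denominator to get the reduced form.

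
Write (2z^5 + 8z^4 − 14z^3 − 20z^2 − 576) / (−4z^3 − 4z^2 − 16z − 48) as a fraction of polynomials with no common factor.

(−z^3 − 5z^2 + 8z + 48)/(2z + 4)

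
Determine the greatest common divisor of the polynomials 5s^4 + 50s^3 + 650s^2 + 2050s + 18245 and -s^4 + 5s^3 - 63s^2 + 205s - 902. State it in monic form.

s^2 + 41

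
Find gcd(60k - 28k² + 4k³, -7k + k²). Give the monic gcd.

By polynomial division,
  4k³ - 28k² + 60k = (4k)(k² - 7k) + (60k)
  k² - 7k = ((1/60)k - 7/60)(60k) + (0)
Last nonzero remainder: 60k. Dividing through by 60 gives the monic gcd k.

k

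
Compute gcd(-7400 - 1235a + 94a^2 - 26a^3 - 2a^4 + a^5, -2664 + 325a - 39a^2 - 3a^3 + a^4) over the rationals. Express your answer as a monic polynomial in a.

Apply the Euclidean algorithm:
  a^5 - 2a^4 - 26a^3 + 94a^2 - 1235a - 7400 = (a + 1)(a^4 - 3a^3 - 39a^2 + 325a - 2664) + (16a^3 - 192a^2 + 1104a - 4736)
  a^4 - 3a^3 - 39a^2 + 325a - 2664 = ((1/16)a + 9/16)(16a^3 - 192a^2 + 1104a - 4736) + (0)
Last nonzero remainder: 16a^3 - 192a^2 + 1104a - 4736. Dividing through by 16 gives the monic gcd a^3 - 12a^2 + 69a - 296.

-296 + 69a - 12a^2 + a^3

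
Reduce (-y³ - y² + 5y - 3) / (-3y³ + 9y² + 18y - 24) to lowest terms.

By polynomial division,
  -y³ - y² + 5y - 3 = (1/3)(-3y³ + 9y² + 18y - 24) + (-4y² - y + 5)
  -3y³ + 9y² + 18y - 24 = ((3/4)y - 39/16)(-4y² - y + 5) + ((189/16)y - 189/16)
  -4y² - y + 5 = (-(64/189)y - 80/189)((189/16)y - 189/16) + (0)
Last nonzero remainder: (189/16)y - 189/16. Dividing through by 189/16 gives the monic gcd y - 1.
Cancel y - 1 from numerator and denominator to get the reduced form.

(y² + 2y - 3)/(3y² - 6y - 24)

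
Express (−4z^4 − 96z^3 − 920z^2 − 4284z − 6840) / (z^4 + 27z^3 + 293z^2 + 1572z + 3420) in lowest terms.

By polynomial division,
  −4z^4 − 96z^3 − 920z^2 − 4284z − 6840 = (−4)(z^4 + 27z^3 + 293z^2 + 1572z + 3420) + (12z^3 + 252z^2 + 2004z + 6840)
  z^4 + 27z^3 + 293z^2 + 1572z + 3420 = ((1/12)z + 1/2)(12z^3 + 252z^2 + 2004z + 6840) + (0)
Last nonzero remainder: 12z^3 + 252z^2 + 2004z + 6840. Dividing through by 12 gives the monic gcd z^3 + 21z^2 + 167z + 570.
Cancel z^3 + 21z^2 + 167z + 570 from numerator and denominator to get the reduced form.

(−4z − 12)/(z + 6)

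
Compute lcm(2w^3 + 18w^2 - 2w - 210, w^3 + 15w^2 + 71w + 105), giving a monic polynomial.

w^4 + 12w^3 + 26w^2 - 108w - 315

Repeated division with remainder:
  2w^3 + 18w^2 - 2w - 210 = (2)(w^3 + 15w^2 + 71w + 105) + (-12w^2 - 144w - 420)
  w^3 + 15w^2 + 71w + 105 = (-(1/12)w - 1/4)(-12w^2 - 144w - 420) + (0)
Last nonzero remainder: -12w^2 - 144w - 420. Dividing through by -12 gives the monic gcd w^2 + 12w + 35.
Then lcm(f, g) = f·g / gcd(f, g); expanding and making the result monic gives the answer.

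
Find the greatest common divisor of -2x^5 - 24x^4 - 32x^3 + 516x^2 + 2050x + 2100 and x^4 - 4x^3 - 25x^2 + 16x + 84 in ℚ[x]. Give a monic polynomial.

Euclidean algorithm in ℚ[x]:
  -2x^5 - 24x^4 - 32x^3 + 516x^2 + 2050x + 2100 = (-2x - 32)(x^4 - 4x^3 - 25x^2 + 16x + 84) + (-210x^3 - 252x^2 + 2730x + 4788)
  x^4 - 4x^3 - 25x^2 + 16x + 84 = (-(1/210)x + 13/525)(-210x^3 - 252x^2 + 2730x + 4788) + (-(144/25)x^2 - (144/5)x - 864/25)
  -210x^3 - 252x^2 + 2730x + 4788 = ((875/24)x - 3325/24)(-(144/25)x^2 - (144/5)x - 864/25) + (0)
Last nonzero remainder: -(144/25)x^2 - (144/5)x - 864/25. Dividing through by -144/25 gives the monic gcd x^2 + 5x + 6.

x^2 + 5x + 6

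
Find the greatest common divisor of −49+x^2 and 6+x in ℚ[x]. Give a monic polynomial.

1

Euclidean algorithm in ℚ[x]:
  x^2−49 = (x−6)(x+6) + (−13)
  x+6 = (−(1/13)x−6/13)(−13) + (0)
The last nonzero remainder is the constant −13, so the polynomials are coprime and gcd = 1.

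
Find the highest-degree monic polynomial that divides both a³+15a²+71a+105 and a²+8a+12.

1

Repeated division with remainder:
  a³+15a²+71a+105 = (a+7)(a²+8a+12) + (3a+21)
  a²+8a+12 = ((1/3)a+1/3)(3a+21) + (5)
  3a+21 = ((3/5)a+21/5)(5) + (0)
The last nonzero remainder is the constant 5, so the polynomials are coprime and gcd = 1.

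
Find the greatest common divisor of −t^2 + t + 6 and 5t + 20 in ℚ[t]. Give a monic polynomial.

1

Repeated division with remainder:
  −t^2 + t + 6 = (−(1/5)t + 1)(5t + 20) + (−14)
  5t + 20 = (−(5/14)t − 10/7)(−14) + (0)
The last nonzero remainder is the constant −14, so the polynomials are coprime and gcd = 1.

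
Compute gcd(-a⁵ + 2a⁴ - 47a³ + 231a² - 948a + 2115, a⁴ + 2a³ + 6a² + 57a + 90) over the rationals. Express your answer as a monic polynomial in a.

By polynomial division,
  -a⁵ + 2a⁴ - 47a³ + 231a² - 948a + 2115 = (-a + 4)(a⁴ + 2a³ + 6a² + 57a + 90) + (-49a³ + 264a² - 1086a + 1755)
  a⁴ + 2a³ + 6a² + 57a + 90 = (-(1/49)a - 362/2401)(-49a³ + 264a² - 1086a + 1755) + ((56760/2401)a² - (170280/2401)a + 851400/2401)
  -49a³ + 264a² - 1086a + 1755 = (-(117649/56760)a + 93639/18920)((56760/2401)a² - (170280/2401)a + 851400/2401) + (0)
Last nonzero remainder: (56760/2401)a² - (170280/2401)a + 851400/2401. Dividing through by 56760/2401 gives the monic gcd a² - 3a + 15.

a² - 3a + 15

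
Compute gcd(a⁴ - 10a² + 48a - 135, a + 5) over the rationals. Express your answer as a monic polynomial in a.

Euclidean algorithm in ℚ[a]:
  a⁴ - 10a² + 48a - 135 = (a³ - 5a² + 15a - 27)(a + 5) + (0)
The last nonzero remainder a + 5 is already monic.

a + 5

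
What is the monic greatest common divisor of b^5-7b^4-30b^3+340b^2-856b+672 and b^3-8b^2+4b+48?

Apply the Euclidean algorithm:
  b^5-7b^4-30b^3+340b^2-856b+672 = (b^2+b-26)(b^3-8b^2+4b+48) + (80b^2-800b+1920)
  b^3-8b^2+4b+48 = ((1/80)b+1/40)(80b^2-800b+1920) + (0)
Last nonzero remainder: 80b^2-800b+1920. Dividing through by 80 gives the monic gcd b^2-10b+24.

b^2-10b+24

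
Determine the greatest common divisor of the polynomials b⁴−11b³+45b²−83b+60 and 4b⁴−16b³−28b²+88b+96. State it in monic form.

b²−7b+12

Apply the Euclidean algorithm:
  b⁴−11b³+45b²−83b+60 = (1/4)(4b⁴−16b³−28b²+88b+96) + (−7b³+52b²−105b+36)
  4b⁴−16b³−28b²+88b+96 = (−(4/7)b−96/49)(−7b³+52b²−105b+36) + ((680/49)b²−(680/7)b+8160/49)
  −7b³+52b²−105b+36 = (−(343/680)b+147/680)((680/49)b²−(680/7)b+8160/49) + (0)
Last nonzero remainder: (680/49)b²−(680/7)b+8160/49. Dividing through by 680/49 gives the monic gcd b²−7b+12.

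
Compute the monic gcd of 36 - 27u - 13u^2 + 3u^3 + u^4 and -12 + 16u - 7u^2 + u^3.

-3 + u

Apply the Euclidean algorithm:
  u^4 + 3u^3 - 13u^2 - 27u + 36 = (u + 10)(u^3 - 7u^2 + 16u - 12) + (41u^2 - 175u + 156)
  u^3 - 7u^2 + 16u - 12 = ((1/41)u - 112/1681)(41u^2 - 175u + 156) + ((900/1681)u - 2700/1681)
  41u^2 - 175u + 156 = ((68921/900)u - 21853/225)((900/1681)u - 2700/1681) + (0)
Last nonzero remainder: (900/1681)u - 2700/1681. Dividing through by 900/1681 gives the monic gcd u - 3.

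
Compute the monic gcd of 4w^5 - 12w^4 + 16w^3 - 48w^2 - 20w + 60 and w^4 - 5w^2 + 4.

By polynomial division,
  4w^5 - 12w^4 + 16w^3 - 48w^2 - 20w + 60 = (4w - 12)(w^4 - 5w^2 + 4) + (36w^3 - 108w^2 - 36w + 108)
  w^4 - 5w^2 + 4 = ((1/36)w + 1/12)(36w^3 - 108w^2 - 36w + 108) + (5w^2 - 5)
  36w^3 - 108w^2 - 36w + 108 = ((36/5)w - 108/5)(5w^2 - 5) + (0)
Last nonzero remainder: 5w^2 - 5. Dividing through by 5 gives the monic gcd w^2 - 1.

w^2 - 1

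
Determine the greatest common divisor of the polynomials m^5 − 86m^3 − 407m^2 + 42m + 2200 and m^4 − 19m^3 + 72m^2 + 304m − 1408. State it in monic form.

m^2 − 7m − 44

Euclidean algorithm in ℚ[m]:
  m^5 − 86m^3 − 407m^2 + 42m + 2200 = (m + 19)(m^4 − 19m^3 + 72m^2 + 304m − 1408) + (203m^3 − 2079m^2 − 4326m + 28952)
  m^4 − 19m^3 + 72m^2 + 304m − 1408 = ((1/203)m − 254/5887)(203m^3 − 2079m^2 − 4326m + 28952) + ((3036/841)m^2 − (21252/841)m − 133584/841)
  203m^3 − 2079m^2 − 4326m + 28952 = ((170723/3036)m − 276689/1518)((3036/841)m^2 − (21252/841)m − 133584/841) + (0)
Last nonzero remainder: (3036/841)m^2 − (21252/841)m − 133584/841. Dividing through by 3036/841 gives the monic gcd m^2 − 7m − 44.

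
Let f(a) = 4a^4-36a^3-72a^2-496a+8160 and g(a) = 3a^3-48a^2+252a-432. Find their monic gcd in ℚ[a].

Euclidean algorithm in ℚ[a]:
  4a^4-36a^3-72a^2-496a+8160 = ((4/3)a+28/3)(3a^3-48a^2+252a-432) + (40a^2-2272a+12192)
  3a^3-48a^2+252a-432 = ((3/40)a+153/50)(40a^2-2272a+12192) + ((157248/25)a-943488/25)
  40a^2-2272a+12192 = ((125/19656)a-3175/9828)((157248/25)a-943488/25) + (0)
Last nonzero remainder: (157248/25)a-943488/25. Dividing through by 157248/25 gives the monic gcd a-6.

a-6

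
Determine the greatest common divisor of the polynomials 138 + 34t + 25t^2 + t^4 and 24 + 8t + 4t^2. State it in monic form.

6 + 2t + t^2

Euclidean algorithm in ℚ[t]:
  t^4 + 25t^2 + 34t + 138 = ((1/4)t^2 - (1/2)t + 23/4)(4t^2 + 8t + 24) + (0)
Last nonzero remainder: 4t^2 + 8t + 24. Dividing through by 4 gives the monic gcd t^2 + 2t + 6.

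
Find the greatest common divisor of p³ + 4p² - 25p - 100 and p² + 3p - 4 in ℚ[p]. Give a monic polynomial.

p + 4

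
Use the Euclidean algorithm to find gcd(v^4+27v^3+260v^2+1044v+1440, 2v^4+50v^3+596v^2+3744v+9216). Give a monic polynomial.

Euclidean algorithm in ℚ[v]:
  v^4+27v^3+260v^2+1044v+1440 = (1/2)(2v^4+50v^3+596v^2+3744v+9216) + (2v^3-38v^2-828v-3168)
  2v^4+50v^3+596v^2+3744v+9216 = (v+44)(2v^3-38v^2-828v-3168) + (3096v^2+43344v+148608)
  2v^3-38v^2-828v-3168 = ((1/1548)v-11/516)(3096v^2+43344v+148608) + (0)
Last nonzero remainder: 3096v^2+43344v+148608. Dividing through by 3096 gives the monic gcd v^2+14v+48.

v^2+14v+48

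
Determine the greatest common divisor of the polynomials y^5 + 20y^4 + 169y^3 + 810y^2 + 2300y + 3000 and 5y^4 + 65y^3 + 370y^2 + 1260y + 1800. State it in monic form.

Apply the Euclidean algorithm:
  y^5 + 20y^4 + 169y^3 + 810y^2 + 2300y + 3000 = ((1/5)y + 7/5)(5y^4 + 65y^3 + 370y^2 + 1260y + 1800) + (4y^3 + 40y^2 + 176y + 480)
  5y^4 + 65y^3 + 370y^2 + 1260y + 1800 = ((5/4)y + 15/4)(4y^3 + 40y^2 + 176y + 480) + (0)
Last nonzero remainder: 4y^3 + 40y^2 + 176y + 480. Dividing through by 4 gives the monic gcd y^3 + 10y^2 + 44y + 120.

y^3 + 10y^2 + 44y + 120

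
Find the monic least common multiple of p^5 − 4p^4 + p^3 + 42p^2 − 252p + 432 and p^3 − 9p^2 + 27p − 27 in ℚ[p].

p^6 − 7p^5 + 13p^4 + 39p^3 − 378p^2 + 1188p − 1296

By polynomial division,
  p^5 − 4p^4 + p^3 + 42p^2 − 252p + 432 = (p^2 + 5p + 19)(p^3 − 9p^2 + 27p − 27) + (105p^2 − 630p + 945)
  p^3 − 9p^2 + 27p − 27 = ((1/105)p − 1/35)(105p^2 − 630p + 945) + (0)
Last nonzero remainder: 105p^2 − 630p + 945. Dividing through by 105 gives the monic gcd p^2 − 6p + 9.
Then lcm(f, g) = f·g / gcd(f, g); expanding and making the result monic gives the answer.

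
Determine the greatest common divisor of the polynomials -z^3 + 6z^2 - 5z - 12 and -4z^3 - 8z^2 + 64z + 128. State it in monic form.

By polynomial division,
  -z^3 + 6z^2 - 5z - 12 = (1/4)(-4z^3 - 8z^2 + 64z + 128) + (8z^2 - 21z - 44)
  -4z^3 - 8z^2 + 64z + 128 = (-(1/2)z - 37/16)(8z^2 - 21z - 44) + (-(105/16)z + 105/4)
  8z^2 - 21z - 44 = (-(128/105)z - 176/105)(-(105/16)z + 105/4) + (0)
Last nonzero remainder: -(105/16)z + 105/4. Dividing through by -105/16 gives the monic gcd z - 4.

z - 4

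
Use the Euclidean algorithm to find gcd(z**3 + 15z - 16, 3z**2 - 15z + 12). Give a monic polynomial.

z - 1

Euclidean algorithm in ℚ[z]:
  z**3 + 15z - 16 = ((1/3)z + 5/3)(3z**2 - 15z + 12) + (36z - 36)
  3z**2 - 15z + 12 = ((1/12)z - 1/3)(36z - 36) + (0)
Last nonzero remainder: 36z - 36. Dividing through by 36 gives the monic gcd z - 1.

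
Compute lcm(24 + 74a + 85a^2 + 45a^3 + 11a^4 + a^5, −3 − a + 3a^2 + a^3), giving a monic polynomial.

−24 − 50a − 11a^2 + 40a^3 + 34a^4 + 10a^5 + a^6

Euclidean algorithm in ℚ[a]:
  a^5 + 11a^4 + 45a^3 + 85a^2 + 74a + 24 = (a^2 + 8a + 22)(a^3 + 3a^2 − a − 3) + (30a^2 + 120a + 90)
  a^3 + 3a^2 − a − 3 = ((1/30)a − 1/30)(30a^2 + 120a + 90) + (0)
Last nonzero remainder: 30a^2 + 120a + 90. Dividing through by 30 gives the monic gcd a^2 + 4a + 3.
Then lcm(f, g) = f·g / gcd(f, g); expanding and making the result monic gives the answer.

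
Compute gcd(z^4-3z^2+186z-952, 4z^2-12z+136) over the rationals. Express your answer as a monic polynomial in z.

Repeated division with remainder:
  z^4-3z^2+186z-952 = ((1/4)z^2+(3/4)z-7)(4z^2-12z+136) + (0)
Last nonzero remainder: 4z^2-12z+136. Dividing through by 4 gives the monic gcd z^2-3z+34.

z^2-3z+34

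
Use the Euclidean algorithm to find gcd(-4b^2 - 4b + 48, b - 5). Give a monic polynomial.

By polynomial division,
  -4b^2 - 4b + 48 = (-4b - 24)(b - 5) + (-72)
  b - 5 = (-(1/72)b + 5/72)(-72) + (0)
The last nonzero remainder is the constant -72, so the polynomials are coprime and gcd = 1.

1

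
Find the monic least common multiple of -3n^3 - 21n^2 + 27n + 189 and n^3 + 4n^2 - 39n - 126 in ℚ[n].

n^4 + n^3 - 51n^2 - 9n + 378

Apply the Euclidean algorithm:
  -3n^3 - 21n^2 + 27n + 189 = (-3)(n^3 + 4n^2 - 39n - 126) + (-9n^2 - 90n - 189)
  n^3 + 4n^2 - 39n - 126 = (-(1/9)n + 2/3)(-9n^2 - 90n - 189) + (0)
Last nonzero remainder: -9n^2 - 90n - 189. Dividing through by -9 gives the monic gcd n^2 + 10n + 21.
Then lcm(f, g) = f·g / gcd(f, g); expanding and making the result monic gives the answer.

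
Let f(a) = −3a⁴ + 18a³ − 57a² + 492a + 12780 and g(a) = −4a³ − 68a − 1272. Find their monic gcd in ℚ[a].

Repeated division with remainder:
  −3a⁴ + 18a³ − 57a² + 492a + 12780 = ((3/4)a − 9/2)(−4a³ − 68a − 1272) + (−6a² + 1140a + 7056)
  −4a³ − 68a − 1272 = ((2/3)a + 380/3)(−6a² + 1140a + 7056) + (−149172a − 895032)
  −6a² + 1140a + 7056 = ((1/24862)a − 98/12431)(−149172a − 895032) + (0)
Last nonzero remainder: −149172a − 895032. Dividing through by −149172 gives the monic gcd a + 6.

a + 6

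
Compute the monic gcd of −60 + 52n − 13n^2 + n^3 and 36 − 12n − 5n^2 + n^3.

12 − 8n + n^2

Euclidean algorithm in ℚ[n]:
  n^3 − 13n^2 + 52n − 60 = (n^3 − 5n^2 − 12n + 36) + (−8n^2 + 64n − 96)
  n^3 − 5n^2 − 12n + 36 = (−(1/8)n − 3/8)(−8n^2 + 64n − 96) + (0)
Last nonzero remainder: −8n^2 + 64n − 96. Dividing through by −8 gives the monic gcd n^2 − 8n + 12.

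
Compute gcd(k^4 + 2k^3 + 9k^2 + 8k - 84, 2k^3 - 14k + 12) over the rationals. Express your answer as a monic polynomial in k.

k^2 + k - 6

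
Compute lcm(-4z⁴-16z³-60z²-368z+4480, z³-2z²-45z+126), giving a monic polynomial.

Repeated division with remainder:
  -4z⁴-16z³-60z²-368z+4480 = (-4z-24)(z³-2z²-45z+126) + (-288z²-944z+7504)
  z³-2z²-45z+126 = (-(1/288)z+95/5184)(-288z²-944z+7504) + (-(533/324)z-3731/324)
  -288z²-944z+7504 = ((93312/533)z-347328/533)(-(533/324)z-3731/324) + (0)
Last nonzero remainder: -(533/324)z-3731/324. Dividing through by -533/324 gives the monic gcd z+7.
Then lcm(f, g) = f·g / gcd(f, g); expanding and making the result monic gives the answer.

z⁶-5z⁵-3z⁴+29z³-1678z²+11736z-20160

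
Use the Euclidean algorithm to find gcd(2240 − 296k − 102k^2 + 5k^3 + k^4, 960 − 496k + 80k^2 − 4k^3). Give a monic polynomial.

Repeated division with remainder:
  k^4 + 5k^3 − 102k^2 − 296k + 2240 = (−(1/4)k − 25/4)(−4k^3 + 80k^2 − 496k + 960) + (274k^2 − 3156k + 8240)
  −4k^3 + 80k^2 − 496k + 960 = (−(2/137)k + 2324/18769)(274k^2 − 3156k + 8240) + ((282880/18769)k − 1131520/18769)
  274k^2 − 3156k + 8240 = ((2571353/141440)k − 1933207/14144)((282880/18769)k − 1131520/18769) + (0)
Last nonzero remainder: (282880/18769)k − 1131520/18769. Dividing through by 282880/18769 gives the monic gcd k − 4.

−4 + k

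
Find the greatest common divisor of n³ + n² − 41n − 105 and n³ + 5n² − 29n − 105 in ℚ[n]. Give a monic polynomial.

n + 3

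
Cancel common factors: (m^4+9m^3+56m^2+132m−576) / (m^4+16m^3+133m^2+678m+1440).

Repeated division with remainder:
  m^4+9m^3+56m^2+132m−576 = (m^4+16m^3+133m^2+678m+1440) + (−7m^3−77m^2−546m−2016)
  m^4+16m^3+133m^2+678m+1440 = (−(1/7)m−5/7)(−7m^3−77m^2−546m−2016) + (0)
Last nonzero remainder: −7m^3−77m^2−546m−2016. Dividing through by −7 gives the monic gcd m^3+11m^2+78m+288.
Cancel m^3+11m^2+78m+288 from numerator and denominator to get the reduced form.

(m−2)/(m+5)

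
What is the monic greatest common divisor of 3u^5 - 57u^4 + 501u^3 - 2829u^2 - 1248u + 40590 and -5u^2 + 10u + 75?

Apply the Euclidean algorithm:
  3u^5 - 57u^4 + 501u^3 - 2829u^2 - 1248u + 40590 = (-(3/5)u^3 + (51/5)u^2 - (444/5)u + 2706/5)(-5u^2 + 10u + 75) + (0)
Last nonzero remainder: -5u^2 + 10u + 75. Dividing through by -5 gives the monic gcd u^2 - 2u - 15.

u^2 - 2u - 15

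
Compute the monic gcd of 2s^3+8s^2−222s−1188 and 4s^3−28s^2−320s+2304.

Euclidean algorithm in ℚ[s]:
  2s^3+8s^2−222s−1188 = (1/2)(4s^3−28s^2−320s+2304) + (22s^2−62s−2340)
  4s^3−28s^2−320s+2304 = ((2/11)s−92/121)(22s^2−62s−2340) + ((7056/121)s+63504/121)
  22s^2−62s−2340 = ((1331/3528)s−7865/1764)((7056/121)s+63504/121) + (0)
Last nonzero remainder: (7056/121)s+63504/121. Dividing through by 7056/121 gives the monic gcd s+9.

s+9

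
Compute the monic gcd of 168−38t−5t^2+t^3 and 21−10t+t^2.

Repeated division with remainder:
  t^3−5t^2−38t+168 = (t+5)(t^2−10t+21) + (−9t+63)
  t^2−10t+21 = (−(1/9)t+1/3)(−9t+63) + (0)
Last nonzero remainder: −9t+63. Dividing through by −9 gives the monic gcd t−7.

−7+t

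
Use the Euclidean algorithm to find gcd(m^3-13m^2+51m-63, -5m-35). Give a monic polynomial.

1

By polynomial division,
  m^3-13m^2+51m-63 = (-(1/5)m^2+4m-191/5)(-5m-35) + (-1400)
  -5m-35 = ((1/280)m+1/40)(-1400) + (0)
The last nonzero remainder is the constant -1400, so the polynomials are coprime and gcd = 1.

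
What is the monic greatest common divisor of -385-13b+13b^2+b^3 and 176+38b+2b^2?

Apply the Euclidean algorithm:
  b^3+13b^2-13b-385 = ((1/2)b-3)(2b^2+38b+176) + (13b+143)
  2b^2+38b+176 = ((2/13)b+16/13)(13b+143) + (0)
Last nonzero remainder: 13b+143. Dividing through by 13 gives the monic gcd b+11.

11+b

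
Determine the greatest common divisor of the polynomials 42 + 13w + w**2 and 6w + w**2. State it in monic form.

6 + w

By polynomial division,
  w**2 + 13w + 42 = (w**2 + 6w) + (7w + 42)
  w**2 + 6w = ((1/7)w)(7w + 42) + (0)
Last nonzero remainder: 7w + 42. Dividing through by 7 gives the monic gcd w + 6.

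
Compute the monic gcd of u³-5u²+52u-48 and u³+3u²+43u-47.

Euclidean algorithm in ℚ[u]:
  u³-5u²+52u-48 = (u³+3u²+43u-47) + (-8u²+9u-1)
  u³+3u²+43u-47 = (-(1/8)u-33/64)(-8u²+9u-1) + ((3041/64)u-3041/64)
  -8u²+9u-1 = (-(512/3041)u+64/3041)((3041/64)u-3041/64) + (0)
Last nonzero remainder: (3041/64)u-3041/64. Dividing through by 3041/64 gives the monic gcd u-1.

u-1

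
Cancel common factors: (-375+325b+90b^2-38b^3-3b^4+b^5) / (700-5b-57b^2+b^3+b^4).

(-15+7b+7b^2+b^3)/(28+11b+b^2)

Euclidean algorithm in ℚ[b]:
  b^5-3b^4-38b^3+90b^2+325b-375 = (b-4)(b^4+b^3-57b^2-5b+700) + (23b^3-133b^2-395b+2425)
  b^4+b^3-57b^2-5b+700 = ((1/23)b+156/529)(23b^3-133b^2-395b+2425) + (-(320/529)b^2+(3200/529)b-8000/529)
  23b^3-133b^2-395b+2425 = (-(12167/320)b-51313/320)(-(320/529)b^2+(3200/529)b-8000/529) + (0)
Last nonzero remainder: -(320/529)b^2+(3200/529)b-8000/529. Dividing through by -320/529 gives the monic gcd b^2-10b+25.
Cancel b^2-10b+25 from numerator and denominator to get the reduced form.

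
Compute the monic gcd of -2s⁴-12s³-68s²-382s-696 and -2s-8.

s+4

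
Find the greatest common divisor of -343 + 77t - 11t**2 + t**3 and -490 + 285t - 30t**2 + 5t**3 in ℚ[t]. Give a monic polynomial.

Repeated division with remainder:
  t**3 - 11t**2 + 77t - 343 = (1/5)(5t**3 - 30t**2 + 285t - 490) + (-5t**2 + 20t - 245)
  5t**3 - 30t**2 + 285t - 490 = (-t + 2)(-5t**2 + 20t - 245) + (0)
Last nonzero remainder: -5t**2 + 20t - 245. Dividing through by -5 gives the monic gcd t**2 - 4t + 49.

49 - 4t + t**2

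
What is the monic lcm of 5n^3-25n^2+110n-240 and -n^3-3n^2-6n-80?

n^4-3n^2+62n-240

Euclidean algorithm in ℚ[n]:
  5n^3-25n^2+110n-240 = (-5)(-n^3-3n^2-6n-80) + (-40n^2+80n-640)
  -n^3-3n^2-6n-80 = ((1/40)n+1/8)(-40n^2+80n-640) + (0)
Last nonzero remainder: -40n^2+80n-640. Dividing through by -40 gives the monic gcd n^2-2n+16.
Then lcm(f, g) = f·g / gcd(f, g); expanding and making the result monic gives the answer.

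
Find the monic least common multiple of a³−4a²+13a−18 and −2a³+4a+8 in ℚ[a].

By polynomial division,
  a³−4a²+13a−18 = (−1/2)(−2a³+4a+8) + (−4a²+15a−14)
  −2a³+4a+8 = ((1/2)a+15/8)(−4a²+15a−14) + (−(137/8)a+137/4)
  −4a²+15a−14 = ((32/137)a−56/137)(−(137/8)a+137/4) + (0)
Last nonzero remainder: −(137/8)a+137/4. Dividing through by −137/8 gives the monic gcd a−2.
Then lcm(f, g) = f·g / gcd(f, g); expanding and making the result monic gives the answer.

a⁵−2a⁴+7a³−10a−36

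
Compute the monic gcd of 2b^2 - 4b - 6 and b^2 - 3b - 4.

Repeated division with remainder:
  2b^2 - 4b - 6 = (2)(b^2 - 3b - 4) + (2b + 2)
  b^2 - 3b - 4 = ((1/2)b - 2)(2b + 2) + (0)
Last nonzero remainder: 2b + 2. Dividing through by 2 gives the monic gcd b + 1.

b + 1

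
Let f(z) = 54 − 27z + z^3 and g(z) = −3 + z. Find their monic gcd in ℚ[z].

Euclidean algorithm in ℚ[z]:
  z^3 − 27z + 54 = (z^2 + 3z − 18)(z − 3) + (0)
The last nonzero remainder z − 3 is already monic.

−3 + z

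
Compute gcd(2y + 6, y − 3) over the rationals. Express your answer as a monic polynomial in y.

1

By polynomial division,
  2y + 6 = (2)(y − 3) + (12)
  y − 3 = ((1/12)y − 1/4)(12) + (0)
The last nonzero remainder is the constant 12, so the polynomials are coprime and gcd = 1.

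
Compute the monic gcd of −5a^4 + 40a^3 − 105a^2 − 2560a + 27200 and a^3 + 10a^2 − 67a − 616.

a − 8

Euclidean algorithm in ℚ[a]:
  −5a^4 + 40a^3 − 105a^2 − 2560a + 27200 = (−5a + 90)(a^3 + 10a^2 − 67a − 616) + (−1340a^2 + 390a + 82640)
  a^3 + 10a^2 − 67a − 616 = (−(1/1340)a − 1379/179560)(−1340a^2 + 390a + 82640) + (−(41895/17956)a + 83790/4489)
  −1340a^2 + 390a + 82640 = ((4812208/8379)a + 37097096/8379)(−(41895/17956)a + 83790/4489) + (0)
Last nonzero remainder: −(41895/17956)a + 83790/4489. Dividing through by −41895/17956 gives the monic gcd a − 8.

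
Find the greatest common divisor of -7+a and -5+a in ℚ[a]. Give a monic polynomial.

1

Euclidean algorithm in ℚ[a]:
  a-7 = (a-5) + (-2)
  a-5 = (-(1/2)a+5/2)(-2) + (0)
The last nonzero remainder is the constant -2, so the polynomials are coprime and gcd = 1.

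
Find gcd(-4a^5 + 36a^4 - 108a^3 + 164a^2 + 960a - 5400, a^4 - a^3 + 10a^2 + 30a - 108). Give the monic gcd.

a^3 + a^2 + 12a + 54

By polynomial division,
  -4a^5 + 36a^4 - 108a^3 + 164a^2 + 960a - 5400 = (-4a + 32)(a^4 - a^3 + 10a^2 + 30a - 108) + (-36a^3 - 36a^2 - 432a - 1944)
  a^4 - a^3 + 10a^2 + 30a - 108 = (-(1/36)a + 1/18)(-36a^3 - 36a^2 - 432a - 1944) + (0)
Last nonzero remainder: -36a^3 - 36a^2 - 432a - 1944. Dividing through by -36 gives the monic gcd a^3 + a^2 + 12a + 54.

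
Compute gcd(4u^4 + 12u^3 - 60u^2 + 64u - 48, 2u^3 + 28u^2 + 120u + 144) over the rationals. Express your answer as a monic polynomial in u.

u + 6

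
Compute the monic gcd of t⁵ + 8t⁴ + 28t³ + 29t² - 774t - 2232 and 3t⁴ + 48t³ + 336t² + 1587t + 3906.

Repeated division with remainder:
  t⁵ + 8t⁴ + 28t³ + 29t² - 774t - 2232 = ((1/3)t - 8/3)(3t⁴ + 48t³ + 336t² + 1587t + 3906) + (44t³ + 396t² + 2156t + 8184)
  3t⁴ + 48t³ + 336t² + 1587t + 3906 = ((3/44)t + 21/44)(44t³ + 396t² + 2156t + 8184) + (0)
Last nonzero remainder: 44t³ + 396t² + 2156t + 8184. Dividing through by 44 gives the monic gcd t³ + 9t² + 49t + 186.

t³ + 9t² + 49t + 186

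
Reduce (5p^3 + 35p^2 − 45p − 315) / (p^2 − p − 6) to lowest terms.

Apply the Euclidean algorithm:
  5p^3 + 35p^2 − 45p − 315 = (5p + 40)(p^2 − p − 6) + (25p − 75)
  p^2 − p − 6 = ((1/25)p + 2/25)(25p − 75) + (0)
Last nonzero remainder: 25p − 75. Dividing through by 25 gives the monic gcd p − 3.
Cancel p − 3 from numerator and denominator to get the reduced form.

(5p^2 + 50p + 105)/(p + 2)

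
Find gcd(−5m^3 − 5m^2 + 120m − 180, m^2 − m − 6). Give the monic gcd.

m − 3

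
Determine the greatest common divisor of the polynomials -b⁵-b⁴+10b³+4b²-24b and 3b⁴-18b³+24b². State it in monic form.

By polynomial division,
  -b⁵-b⁴+10b³+4b²-24b = (-(1/3)b-7/3)(3b⁴-18b³+24b²) + (-24b³+60b²-24b)
  3b⁴-18b³+24b² = (-(1/8)b+7/16)(-24b³+60b²-24b) + (-(21/4)b²+(21/2)b)
  -24b³+60b²-24b = ((32/7)b-16/7)(-(21/4)b²+(21/2)b) + (0)
Last nonzero remainder: -(21/4)b²+(21/2)b. Dividing through by -21/4 gives the monic gcd b²-2b.

b²-2b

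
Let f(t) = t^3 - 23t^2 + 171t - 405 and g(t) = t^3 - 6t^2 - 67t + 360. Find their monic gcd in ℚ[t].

t^2 - 14t + 45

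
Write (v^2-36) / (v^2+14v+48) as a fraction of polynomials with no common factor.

(v-6)/(v+8)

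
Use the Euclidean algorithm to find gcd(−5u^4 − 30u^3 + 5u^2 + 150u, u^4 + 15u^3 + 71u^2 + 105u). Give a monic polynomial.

u^3 + 8u^2 + 15u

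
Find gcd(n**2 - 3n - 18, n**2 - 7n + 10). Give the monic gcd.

Apply the Euclidean algorithm:
  n**2 - 3n - 18 = (n**2 - 7n + 10) + (4n - 28)
  n**2 - 7n + 10 = ((1/4)n)(4n - 28) + (10)
  4n - 28 = ((2/5)n - 14/5)(10) + (0)
The last nonzero remainder is the constant 10, so the polynomials are coprime and gcd = 1.

1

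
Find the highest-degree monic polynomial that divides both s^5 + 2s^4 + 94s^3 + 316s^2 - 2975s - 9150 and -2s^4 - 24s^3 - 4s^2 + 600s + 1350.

s^3 + 3s^2 - 25s - 75

Euclidean algorithm in ℚ[s]:
  s^5 + 2s^4 + 94s^3 + 316s^2 - 2975s - 9150 = (-(1/2)s + 5)(-2s^4 - 24s^3 - 4s^2 + 600s + 1350) + (212s^3 + 636s^2 - 5300s - 15900)
  -2s^4 - 24s^3 - 4s^2 + 600s + 1350 = (-(1/106)s - 9/106)(212s^3 + 636s^2 - 5300s - 15900) + (0)
Last nonzero remainder: 212s^3 + 636s^2 - 5300s - 15900. Dividing through by 212 gives the monic gcd s^3 + 3s^2 - 25s - 75.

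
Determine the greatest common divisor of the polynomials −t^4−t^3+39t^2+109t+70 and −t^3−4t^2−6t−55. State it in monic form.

t+5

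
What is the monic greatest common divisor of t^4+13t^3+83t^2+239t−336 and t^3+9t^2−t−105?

t+7

By polynomial division,
  t^4+13t^3+83t^2+239t−336 = (t+4)(t^3+9t^2−t−105) + (48t^2+348t+84)
  t^3+9t^2−t−105 = ((1/48)t+7/192)(48t^2+348t+84) + (−(247/16)t−1729/16)
  48t^2+348t+84 = (−(768/247)t−192/247)(−(247/16)t−1729/16) + (0)
Last nonzero remainder: −(247/16)t−1729/16. Dividing through by −247/16 gives the monic gcd t+7.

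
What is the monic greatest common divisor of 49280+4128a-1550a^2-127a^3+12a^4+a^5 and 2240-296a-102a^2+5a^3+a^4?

By polynomial division,
  a^5+12a^4-127a^3-1550a^2+4128a+49280 = (a+7)(a^4+5a^3-102a^2-296a+2240) + (-60a^3-540a^2+3960a+33600)
  a^4+5a^3-102a^2-296a+2240 = (-(1/60)a+1/15)(-60a^3-540a^2+3960a+33600) + (0)
Last nonzero remainder: -60a^3-540a^2+3960a+33600. Dividing through by -60 gives the monic gcd a^3+9a^2-66a-560.

-560-66a+9a^2+a^3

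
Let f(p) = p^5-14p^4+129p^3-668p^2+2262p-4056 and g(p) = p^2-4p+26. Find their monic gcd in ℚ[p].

p^2-4p+26

By polynomial division,
  p^5-14p^4+129p^3-668p^2+2262p-4056 = (p^3-10p^2+63p-156)(p^2-4p+26) + (0)
The last nonzero remainder p^2-4p+26 is already monic.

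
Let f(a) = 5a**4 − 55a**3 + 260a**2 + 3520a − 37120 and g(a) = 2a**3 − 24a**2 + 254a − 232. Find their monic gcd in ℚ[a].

Euclidean algorithm in ℚ[a]:
  5a**4 − 55a**3 + 260a**2 + 3520a − 37120 = ((5/2)a + 5/2)(2a**3 − 24a**2 + 254a − 232) + (−315a**2 + 3465a − 36540)
  2a**3 − 24a**2 + 254a − 232 = (−(2/315)a + 2/315)(−315a**2 + 3465a − 36540) + (0)
Last nonzero remainder: −315a**2 + 3465a − 36540. Dividing through by −315 gives the monic gcd a**2 − 11a + 116.

a**2 − 11a + 116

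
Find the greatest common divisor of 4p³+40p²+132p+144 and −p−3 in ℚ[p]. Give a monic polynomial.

Euclidean algorithm in ℚ[p]:
  4p³+40p²+132p+144 = (−4p²−28p−48)(−p−3) + (0)
Last nonzero remainder: −p−3. Dividing through by −1 gives the monic gcd p+3.

p+3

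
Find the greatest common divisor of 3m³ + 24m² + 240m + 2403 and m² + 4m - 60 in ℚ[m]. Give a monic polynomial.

1

Repeated division with remainder:
  3m³ + 24m² + 240m + 2403 = (3m + 12)(m² + 4m - 60) + (372m + 3123)
  m² + 4m - 60 = ((1/372)m - 545/46128)(372m + 3123) + (-355215/15376)
  372m + 3123 = (-(1906624/118405)m - 16006416/118405)(-355215/15376) + (0)
The last nonzero remainder is the constant -355215/15376, so the polynomials are coprime and gcd = 1.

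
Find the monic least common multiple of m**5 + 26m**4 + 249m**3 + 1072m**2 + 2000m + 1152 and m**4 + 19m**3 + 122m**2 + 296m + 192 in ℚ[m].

Euclidean algorithm in ℚ[m]:
  m**5 + 26m**4 + 249m**3 + 1072m**2 + 2000m + 1152 = (m + 7)(m**4 + 19m**3 + 122m**2 + 296m + 192) + (-6m**3 - 78m**2 - 264m - 192)
  m**4 + 19m**3 + 122m**2 + 296m + 192 = (-(1/6)m - 1)(-6m**3 - 78m**2 - 264m - 192) + (0)
Last nonzero remainder: -6m**3 - 78m**2 - 264m - 192. Dividing through by -6 gives the monic gcd m**3 + 13m**2 + 44m + 32.
Then lcm(f, g) = f·g / gcd(f, g); expanding and making the result monic gives the answer.

m**6 + 32m**5 + 405m**4 + 2566m**3 + 8432m**2 + 13152m + 6912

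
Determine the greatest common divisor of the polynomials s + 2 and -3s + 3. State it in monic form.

1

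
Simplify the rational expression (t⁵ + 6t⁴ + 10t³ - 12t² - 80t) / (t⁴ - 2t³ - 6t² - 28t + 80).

(t² + 4t)/(t - 4)

By polynomial division,
  t⁵ + 6t⁴ + 10t³ - 12t² - 80t = (t + 8)(t⁴ - 2t³ - 6t² - 28t + 80) + (32t³ + 64t² + 64t - 640)
  t⁴ - 2t³ - 6t² - 28t + 80 = ((1/32)t - 1/8)(32t³ + 64t² + 64t - 640) + (0)
Last nonzero remainder: 32t³ + 64t² + 64t - 640. Dividing through by 32 gives the monic gcd t³ + 2t² + 2t - 20.
Cancel t³ + 2t² + 2t - 20 from numerator and denominator to get the reduced form.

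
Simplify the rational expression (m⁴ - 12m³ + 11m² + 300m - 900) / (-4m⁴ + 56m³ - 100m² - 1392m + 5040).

Euclidean algorithm in ℚ[m]:
  m⁴ - 12m³ + 11m² + 300m - 900 = (-1/4)(-4m⁴ + 56m³ - 100m² - 1392m + 5040) + (2m³ - 14m² - 48m + 360)
  -4m⁴ + 56m³ - 100m² - 1392m + 5040 = (-2m + 14)(2m³ - 14m² - 48m + 360) + (0)
Last nonzero remainder: 2m³ - 14m² - 48m + 360. Dividing through by 2 gives the monic gcd m³ - 7m² - 24m + 180.
Cancel m³ - 7m² - 24m + 180 from numerator and denominator to get the reduced form.

(-m + 5)/(4m - 28)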